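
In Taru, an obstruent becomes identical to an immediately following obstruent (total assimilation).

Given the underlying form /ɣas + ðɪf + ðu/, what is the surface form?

/s/ is the segment targeted by the rule; it sits immediately before /ð/, so it assimilates completely and surfaces as [ð].
The same rule applies at the second boundary: /f/ → [ð] next to /ð/.

[ɣaððɪððu]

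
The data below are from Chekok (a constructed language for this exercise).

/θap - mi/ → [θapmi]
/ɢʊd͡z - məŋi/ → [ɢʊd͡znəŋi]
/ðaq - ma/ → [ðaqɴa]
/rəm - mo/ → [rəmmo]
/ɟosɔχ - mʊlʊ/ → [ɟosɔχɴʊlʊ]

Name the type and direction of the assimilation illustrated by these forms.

Underlying /m/ is realised as [n] next to /d͡z/; /d͡z/ itself does not change.
The change bilabial → alveolar matches the place of the preceding /d͡z/, identifying this as place assimilation.
Manner and voice are unchanged, so the assimilation is partial, not total.
The same holds elsewhere in the data: /m/ → [ɴ] after /q/ (bilabial → uvular, matching uvular); /m/ → [ɴ] after /χ/ (bilabial → uvular, matching uvular) — only place changes, and always toward the preceding segment.
No alternation appears in [θapmi], [rəmmo]: there the adjacent consonants already agree in place (/m/ and /p/ are both bilabial; /m/ and /m/ are both bilabial), so these forms are consistent with the same rule.
The trigger is the preceding segment, so the direction is progressive (perseverative).

progressive place assimilation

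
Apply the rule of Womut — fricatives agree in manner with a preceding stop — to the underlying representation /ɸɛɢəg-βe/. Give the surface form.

[ɸɛɢəgbe]

The rule targets /β/ (voiced bilabial fricative), which sits after the trigger /g/ (stop).
The voiced bilabial stop is [b], so /β/ → [b].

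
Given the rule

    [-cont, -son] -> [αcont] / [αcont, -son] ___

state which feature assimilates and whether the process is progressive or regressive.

progressive manner assimilation

The rule copies [cont] (continuancy) from the environment onto the target stops; since [±cont] encodes the stop/fricative manner contrast, the assimilating dimension is manner.
The conditioning segment sits to the left of the focus bar, meaning the trigger precedes the segment that changes — progressive assimilation.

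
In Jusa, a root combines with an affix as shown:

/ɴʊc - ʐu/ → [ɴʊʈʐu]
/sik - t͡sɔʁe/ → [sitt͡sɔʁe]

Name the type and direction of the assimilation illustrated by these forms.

Underlying /c/ is realised as [ʈ] next to /ʐ/; /ʐ/ itself does not change.
The change palatal → retroflex matches the place of the following /ʐ/, identifying this as place assimilation.
Manner and voice are unchanged, so the assimilation is partial, not total.
Checking the remaining alternation: /k/ → [t] before /t͡s/ (velar → alveolar, matching alveolar) — only place changes, and always toward the following segment.
The trigger is the following segment, so the direction is regressive (anticipatory).

regressive place assimilation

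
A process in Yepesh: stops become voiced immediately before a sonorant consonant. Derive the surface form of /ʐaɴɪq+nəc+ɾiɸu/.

[ʐaɴɪɢnəɟɾiɸu]

/q/ is a voiceless uvular stop. The following trigger /n/ is voiced, so /q/ must become voiced as well.
The voiced uvular stop is [ɢ], so /q/ → [ɢ].
The same rule applies at the second boundary: /c/ → [ɟ] next to /ɾ/.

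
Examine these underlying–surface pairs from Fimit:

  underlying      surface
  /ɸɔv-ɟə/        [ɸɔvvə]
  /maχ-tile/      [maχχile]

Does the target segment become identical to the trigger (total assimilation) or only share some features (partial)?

Comparing underlying and surface forms, /ɟ/ → [v] is the alternation; the neighbouring /v/ is constant.
The output [v] is identical to the trigger /v/ — every feature (place, manner, voicing) has been copied — so this is total assimilation.
The other form behaves the same way: /t/ → [χ] after /χ/ — in each case the output is a copy of the preceding consonant.

total assimilation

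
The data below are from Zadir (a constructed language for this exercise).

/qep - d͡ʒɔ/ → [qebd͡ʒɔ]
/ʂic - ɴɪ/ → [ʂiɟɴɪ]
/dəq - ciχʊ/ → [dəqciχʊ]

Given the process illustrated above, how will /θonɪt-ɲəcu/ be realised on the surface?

[θonɪdɲəcu]

The data show regressive voicing assimilation: /p/ → [b] before /d͡ʒ/; /c/ → [ɟ] before /ɴ/. In each pair only voicing changes, matching the following consonant, while place and manner stay constant.
No alternation appears in [dəqciχʊ]: there the adjacent consonants already agree in voicing (/q/ and /c/ are both voiceless), so this form is consistent with the same rule.
/t/ is a voiceless alveolar stop. The following trigger /ɲ/ is voiced, so /t/ must become voiced as well.
A voiced alveolar stop is [d], so the surface segment is [d].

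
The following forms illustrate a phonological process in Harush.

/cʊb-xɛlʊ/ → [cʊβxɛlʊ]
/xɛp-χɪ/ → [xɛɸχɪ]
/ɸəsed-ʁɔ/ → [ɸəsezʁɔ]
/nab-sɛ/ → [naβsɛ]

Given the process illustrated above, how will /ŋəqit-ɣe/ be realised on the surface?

The data show regressive manner assimilation: /b/ → [β] before /x/; /p/ → [ɸ] before /χ/; /d/ → [z] before /ʁ/; /b/ → [β] before /s/. In each pair only manner changes, matching the following consonant, while place and voice stay constant.
The rule targets /t/ (voiceless alveolar stop), which sits before the trigger /ɣ/ (fricative).
Changing only its manner to fricative gives [s] — the voiceless alveolar fricative.

[ŋəqisɣe]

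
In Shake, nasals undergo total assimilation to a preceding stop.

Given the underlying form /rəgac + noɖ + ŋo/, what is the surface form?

/n/ is the segment targeted by the rule; it sits immediately after /c/, so it assimilates completely and surfaces as [c].
The same rule applies at the second boundary: /ŋ/ → [ɖ] next to /ɖ/.

[rəgaccoɖɖo]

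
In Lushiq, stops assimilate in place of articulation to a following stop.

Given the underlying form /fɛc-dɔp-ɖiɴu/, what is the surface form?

/c/ is a voiceless palatal stop. The following trigger /d/ is alveolar, so /c/ must become alveolar as well.
Changing only its place to alveolar gives [t] — the voiceless alveolar stop.
The same rule applies at the second boundary: /p/ → [ʈ] next to /ɖ/.

[fɛtdɔʈɖiɴu]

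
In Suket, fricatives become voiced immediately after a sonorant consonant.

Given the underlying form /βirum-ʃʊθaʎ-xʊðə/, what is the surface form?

[βirumʒʊθaʎɣʊðə]

/ʃ/ is a voiceless postalveolar fricative. The preceding trigger /m/ is voiced, so /ʃ/ must become voiced as well.
The voiced postalveolar fricative is [ʒ], so /ʃ/ → [ʒ].
The same rule applies at the second boundary: /x/ → [ɣ] next to /ʎ/.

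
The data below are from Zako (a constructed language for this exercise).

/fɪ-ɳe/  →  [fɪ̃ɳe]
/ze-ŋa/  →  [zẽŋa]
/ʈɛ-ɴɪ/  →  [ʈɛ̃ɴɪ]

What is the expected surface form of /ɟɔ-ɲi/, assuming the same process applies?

The data show regressive nasality assimilation (vowel nasalisation): /ɪ/ → [ɪ̃] before /ɳ/; /e/ → [ẽ] before /ŋ/; /ɛ/ → [ɛ̃] before /ɴ/ — a vowel is nasalised by an immediately following nasal consonant.
The vowel /ɔ/ is adjacent to the following nasal /ɲ/, so it acquires [+nasal] and surfaces as [ɔ̃].

[ɟɔ̃ɲi]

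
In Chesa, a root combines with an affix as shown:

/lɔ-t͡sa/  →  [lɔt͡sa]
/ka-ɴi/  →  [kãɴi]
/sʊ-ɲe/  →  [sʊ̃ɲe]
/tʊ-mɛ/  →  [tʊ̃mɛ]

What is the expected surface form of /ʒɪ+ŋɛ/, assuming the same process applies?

The data show regressive nasality assimilation (vowel nasalisation): /a/ → [ã] before /ɴ/; /ʊ/ → [ʊ̃] before /ɲ/; /ʊ/ → [ʊ̃] before /m/ — a vowel is nasalised by an immediately following nasal consonant.
No change occurs in [lɔt͡sa] because the vowel at the boundary is adjacent to an oral consonant, not a nasal (/ɔ/ next to /t͡s/).
/ɪ/ sits next to the nasal /ŋ/ and is therefore nasalised to [ɪ̃].

[ʒɪ̃ŋɛ]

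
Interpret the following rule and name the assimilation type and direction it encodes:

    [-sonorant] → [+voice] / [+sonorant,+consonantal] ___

The structural change is [+voice], and the conditioning segment [+sonorant,+consonantal] (a sonorant consonant) is itself voiced, so the target comes to share the voicing of its neighbour — voicing assimilation.
Since the environment is written before the underscore, the trigger precedes the target; the direction is progressive.

progressive voicing assimilation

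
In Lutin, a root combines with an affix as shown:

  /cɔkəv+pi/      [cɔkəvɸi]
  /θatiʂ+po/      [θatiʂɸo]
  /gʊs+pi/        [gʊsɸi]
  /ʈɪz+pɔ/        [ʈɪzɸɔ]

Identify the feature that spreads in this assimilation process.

manner

The segment that alternates is /p/, which surfaces as [ɸ] when adjacent to /v/.
/p/ is a stop while /v/ is a fricative; the output [ɸ] is a fricative, matching the trigger — so the feature that spreads is manner.
Checking the remaining alternations: /p/ → [ɸ] after /ʂ/ (stop → fricative, matching a fricative); /p/ → [ɸ] after /s/ (stop → fricative, matching a fricative); /p/ → [ɸ] after /z/ (stop → fricative, matching a fricative) — only manner changes, and always toward the preceding segment.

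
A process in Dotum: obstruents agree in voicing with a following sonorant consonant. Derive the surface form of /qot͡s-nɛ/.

The rule targets /t͡s/ (voiceless alveolar affricate), which sits before the trigger /n/ (voiced).
A voiced alveolar affricate is [d͡z], so the surface segment is [d͡z].

[qod͡znɛ]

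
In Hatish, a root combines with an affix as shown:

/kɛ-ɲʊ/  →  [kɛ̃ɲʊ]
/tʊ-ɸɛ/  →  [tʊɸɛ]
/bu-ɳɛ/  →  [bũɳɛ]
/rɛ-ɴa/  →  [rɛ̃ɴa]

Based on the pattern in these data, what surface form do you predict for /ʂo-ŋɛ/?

The data show regressive nasality assimilation (vowel nasalisation): /ɛ/ → [ɛ̃] before /ɲ/; /u/ → [ũ] before /ɳ/; /ɛ/ → [ɛ̃] before /ɴ/ — a vowel is nasalised by an immediately following nasal consonant.
No change occurs in [tʊɸɛ] because the vowel at the boundary is adjacent to an oral consonant, not a nasal (/ʊ/ next to /ɸ/).
/o/ sits next to the nasal /ŋ/ and is therefore nasalised to [õ].

[ʂõŋɛ]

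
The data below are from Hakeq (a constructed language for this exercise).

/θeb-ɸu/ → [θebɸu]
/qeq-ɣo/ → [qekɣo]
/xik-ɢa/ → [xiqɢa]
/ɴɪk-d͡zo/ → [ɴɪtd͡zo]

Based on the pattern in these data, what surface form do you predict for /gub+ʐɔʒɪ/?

The data show regressive place assimilation: /q/ → [k] before /ɣ/; /k/ → [q] before /ɢ/; /k/ → [t] before /d͡z/. In each pair only place changes, matching the following consonant, while manner and voice stay constant.
Nothing changes in [θebɸu]: there the adjacent consonants already agree in place (/b/ and /ɸ/ are both bilabial), so this form is consistent with the same rule.
/b/ is a voiced bilabial stop. The following trigger /ʐ/ is retroflex, so /b/ must become retroflex as well.
Changing only its place to retroflex gives [ɖ] — the voiced retroflex stop.

[guɖʐɔʒɪ]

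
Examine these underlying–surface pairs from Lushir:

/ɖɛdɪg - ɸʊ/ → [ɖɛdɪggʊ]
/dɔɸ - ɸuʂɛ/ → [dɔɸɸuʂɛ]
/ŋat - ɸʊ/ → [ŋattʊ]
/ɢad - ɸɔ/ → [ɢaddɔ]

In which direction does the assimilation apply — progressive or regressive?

progressive

Underlying /ɸ/ is realised as [g] next to /g/; /g/ itself does not change.
The output [g] is identical to the trigger /g/ — every feature (place, manner, voicing) has been copied — so this is total assimilation.
The other forms behave the same way: /ɸ/ → [t] after /t/; /ɸ/ → [d] after /d/ — in each case the output is a copy of the preceding consonant.
In [dɔɸɸuʂɛ] the two consonants at the boundary are already identical (/ɸ/ + /ɸ/), so the rule applies vacuously and nothing changes.
Since the segment that changes follows the conditioning segment, the assimilation is progressive.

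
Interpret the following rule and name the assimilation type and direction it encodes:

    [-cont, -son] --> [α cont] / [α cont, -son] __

progressive manner assimilation

The shared variable α links the value of [cont] on the target to that of the neighbouring obstruent. [cont] distinguishes stops from fricatives — a manner-of-articulation feature — so this is manner assimilation.
The conditioning segment sits to the left of the focus bar, meaning the trigger precedes the segment that changes — progressive assimilation.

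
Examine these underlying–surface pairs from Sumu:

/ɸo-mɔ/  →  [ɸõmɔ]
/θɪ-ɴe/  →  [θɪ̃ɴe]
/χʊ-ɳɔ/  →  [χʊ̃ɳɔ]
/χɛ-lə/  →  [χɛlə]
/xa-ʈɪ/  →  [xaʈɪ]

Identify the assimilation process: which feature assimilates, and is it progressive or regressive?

The vowel /o/ surfaces as nasalised [õ] next to the following nasal /m/ — it has acquired the [+nasal] feature of its neighbour.
The other forms show the same pattern: /ɪ/ → [ɪ̃] before /ɴ/; /ʊ/ → [ʊ̃] before /ɳ/ — each time a vowel is nasalised next to a following nasal.
No change occurs in [χɛlə], [xaʈɪ] because the vowel at the boundary is adjacent to an oral consonant, not a nasal (/ɛ/ next to /l/; /a/ next to /ʈ/).
Because the conditioning nasal is to the right of the vowel that changes, the process is regressive (anticipatory).

regressive nasality assimilation (vowel nasalisation)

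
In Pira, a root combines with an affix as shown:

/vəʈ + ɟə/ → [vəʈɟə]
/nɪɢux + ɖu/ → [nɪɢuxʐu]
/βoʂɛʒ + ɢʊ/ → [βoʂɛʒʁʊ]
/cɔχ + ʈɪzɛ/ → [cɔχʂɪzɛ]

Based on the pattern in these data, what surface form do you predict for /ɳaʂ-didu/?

[ɳaʂzidu]

The data show progressive manner assimilation: /ɖ/ → [ʐ] after /x/; /ɢ/ → [ʁ] after /ʒ/; /ʈ/ → [ʂ] after /χ/. In each pair only manner changes, matching the preceding consonant, while place and voice stay constant.
Nothing changes in [vəʈɟə]: there the adjacent consonants already agree in manner (/ɟ/ and /ʈ/ are both stops), so this form is consistent with the same rule.
The rule targets /d/ (voiced alveolar stop), which sits after the trigger /ʂ/ (fricative).
A voiced alveolar fricative is [z], so the surface segment is [z].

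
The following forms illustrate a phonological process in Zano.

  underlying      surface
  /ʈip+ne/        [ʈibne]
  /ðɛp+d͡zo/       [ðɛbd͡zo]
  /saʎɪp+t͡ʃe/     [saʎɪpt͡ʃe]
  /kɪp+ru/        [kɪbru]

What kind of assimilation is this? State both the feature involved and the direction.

regressive voicing assimilation

The segment that alternates is /p/, which surfaces as [b] when adjacent to /n/.
/p/ is voiceless while /n/ is voiced; the output [b] is voiced, matching the trigger — so the feature that spreads is voicing.
Place and manner are unchanged, so the assimilation is partial, not total.
The same holds elsewhere in the data: /p/ → [b] before /d͡z/ (voiceless → voiced, matching voiced); /p/ → [b] before /r/ (voiceless → voiced, matching voiced) — only voicing changes, and always toward the following segment.
No alternation appears in [saʎɪpt͡ʃe]: there the adjacent consonants already agree in voicing (/p/ and /t͡ʃ/ are both voiceless), so this form is consistent with the same rule.
Since the segment that changes precedes the conditioning segment, the assimilation is regressive.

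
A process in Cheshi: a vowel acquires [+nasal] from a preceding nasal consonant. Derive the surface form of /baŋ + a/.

[baŋã]

/a/ sits next to the nasal /ŋ/ and is therefore nasalised to [ã].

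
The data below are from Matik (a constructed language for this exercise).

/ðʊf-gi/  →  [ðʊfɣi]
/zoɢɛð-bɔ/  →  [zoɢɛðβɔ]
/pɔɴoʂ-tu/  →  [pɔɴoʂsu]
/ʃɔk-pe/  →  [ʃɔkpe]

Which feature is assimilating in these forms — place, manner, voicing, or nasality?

Underlying /g/ is realised as [ɣ] next to /f/; /f/ itself does not change.
The change stop → fricative matches the manner of the preceding /f/, identifying this as manner assimilation.
Checking the remaining alternations: /b/ → [β] after /ð/ (stop → fricative, matching a fricative); /t/ → [s] after /ʂ/ (stop → fricative, matching a fricative) — only manner changes, and always toward the preceding segment.
No alternation appears in [ʃɔkpe]: there the adjacent consonants already agree in manner (/p/ and /k/ are both stops), so this form is consistent with the same rule.

manner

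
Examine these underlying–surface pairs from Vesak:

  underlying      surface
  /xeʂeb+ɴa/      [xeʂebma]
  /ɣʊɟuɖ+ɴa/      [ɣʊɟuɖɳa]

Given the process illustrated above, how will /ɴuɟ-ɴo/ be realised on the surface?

[ɴuɟɲo]

The data show progressive place assimilation: /ɴ/ → [m] after /b/; /ɴ/ → [ɳ] after /ɖ/. In each pair only place changes, matching the preceding consonant, while manner and voice stay constant.
The rule targets /ɴ/ (voiced uvular nasal), which sits after the trigger /ɟ/ (palatal).
A voiced palatal nasal is [ɲ], so the surface segment is [ɲ].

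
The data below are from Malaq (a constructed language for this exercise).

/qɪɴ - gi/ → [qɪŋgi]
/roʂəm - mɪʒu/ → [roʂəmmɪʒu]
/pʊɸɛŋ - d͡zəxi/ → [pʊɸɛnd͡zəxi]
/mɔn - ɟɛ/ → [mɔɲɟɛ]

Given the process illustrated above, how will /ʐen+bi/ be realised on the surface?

[ʐembi]

The data show regressive place assimilation: /ɴ/ → [ŋ] before /g/; /ŋ/ → [n] before /d͡z/; /n/ → [ɲ] before /ɟ/. In each pair only place changes, matching the following consonant, while manner and voice stay constant.
No alternation appears in [roʂəmmɪʒu]: there the adjacent consonants already agree in place (/m/ and /m/ are both bilabial), so this form is consistent with the same rule.
/n/ is a voiced alveolar nasal. The following trigger /b/ is bilabial, so /n/ must become bilabial as well.
A voiced bilabial nasal is [m], so the surface segment is [m].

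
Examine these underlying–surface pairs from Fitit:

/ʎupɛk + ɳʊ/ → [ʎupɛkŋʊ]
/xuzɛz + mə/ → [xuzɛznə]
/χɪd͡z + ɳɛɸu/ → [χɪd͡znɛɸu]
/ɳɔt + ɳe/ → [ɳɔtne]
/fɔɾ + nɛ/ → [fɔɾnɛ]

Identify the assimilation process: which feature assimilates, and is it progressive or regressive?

Underlying /ɳ/ is realised as [ŋ] next to /k/; /k/ itself does not change.
The change retroflex → velar matches the place of the preceding /k/, identifying this as place assimilation.
Manner and voice are unchanged, so the assimilation is partial, not total.
The other alternating forms pattern the same way: /m/ → [n] after /z/ (bilabial → alveolar, matching alveolar); /ɳ/ → [n] after /d͡z/ (retroflex → alveolar, matching alveolar); /ɳ/ → [n] after /t/ (retroflex → alveolar, matching alveolar) — only place changes, and always toward the preceding segment.
No alternation appears in [fɔɾnɛ]: there the adjacent consonants already agree in place (/n/ and /ɾ/ are both alveolar), so this form is consistent with the same rule.
The trigger is the preceding segment, so the direction is progressive (perseverative).

progressive place assimilation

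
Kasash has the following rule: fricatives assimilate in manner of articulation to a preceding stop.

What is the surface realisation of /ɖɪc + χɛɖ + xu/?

[ɖɪcqɛɖku]

/χ/ is a voiceless uvular fricative. The preceding trigger /c/ is a stop, so /χ/ must become a stop as well.
A voiceless uvular stop is [q], so the surface segment is [q].
The same rule applies at the second boundary: /x/ → [k] next to /ɖ/.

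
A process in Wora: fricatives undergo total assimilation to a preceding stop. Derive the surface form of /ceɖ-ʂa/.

/ʂ/ is the segment targeted by the rule; it sits immediately after /ɖ/, so it assimilates completely and surfaces as [ɖ].

[ceɖɖa]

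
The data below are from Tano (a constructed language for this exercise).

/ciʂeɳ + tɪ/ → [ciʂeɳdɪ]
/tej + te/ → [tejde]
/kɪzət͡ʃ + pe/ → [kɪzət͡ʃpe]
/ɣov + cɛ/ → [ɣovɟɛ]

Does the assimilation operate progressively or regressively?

Comparing underlying and surface forms, /t/ → [d] is the alternation; the neighbouring /ɳ/ is constant.
/t/ is voiceless while /ɳ/ is voiced; the output [d] is voiced, matching the trigger — so the feature that spreads is voicing.
The other alternating forms pattern the same way: /t/ → [d] after /j/ (voiceless → voiced, matching voiced); /c/ → [ɟ] after /v/ (voiceless → voiced, matching voiced) — only voicing changes, and always toward the preceding segment.
No alternation appears in [kɪzət͡ʃpe]: there the adjacent consonants already agree in voicing (/p/ and /t͡ʃ/ are both voiceless), so this form is consistent with the same rule.
The trigger is the preceding segment, so the direction is progressive (perseverative).

progressive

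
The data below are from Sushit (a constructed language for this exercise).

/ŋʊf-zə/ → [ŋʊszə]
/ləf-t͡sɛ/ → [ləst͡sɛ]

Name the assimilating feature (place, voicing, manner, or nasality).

place

Underlying /f/ is realised as [s] next to /z/; /z/ itself does not change.
The change labiodental → alveolar matches the place of the following /z/, identifying this as place assimilation.
The same holds elsewhere in the data: /f/ → [s] before /t͡s/ (labiodental → alveolar, matching alveolar) — only place changes, and always toward the following segment.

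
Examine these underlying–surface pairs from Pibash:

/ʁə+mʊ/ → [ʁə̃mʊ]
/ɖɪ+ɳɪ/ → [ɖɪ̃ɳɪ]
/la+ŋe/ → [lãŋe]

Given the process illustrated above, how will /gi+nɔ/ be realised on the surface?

The data show regressive nasality assimilation (vowel nasalisation): /ə/ → [ə̃] before /m/; /ɪ/ → [ɪ̃] before /ɳ/; /a/ → [ã] before /ŋ/ — a vowel is nasalised by an immediately following nasal consonant.
/i/ sits next to the nasal /n/ and is therefore nasalised to [ĩ].

[gĩnɔ]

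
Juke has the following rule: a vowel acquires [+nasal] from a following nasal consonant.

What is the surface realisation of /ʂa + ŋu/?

[ʂãŋu]

The vowel /a/ is adjacent to the following nasal /ŋ/, so it acquires [+nasal] and surfaces as [ã].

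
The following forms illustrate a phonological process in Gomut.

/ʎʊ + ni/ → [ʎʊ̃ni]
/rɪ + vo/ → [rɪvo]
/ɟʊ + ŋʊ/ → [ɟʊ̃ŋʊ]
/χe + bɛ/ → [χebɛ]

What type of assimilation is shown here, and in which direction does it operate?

regressive nasality assimilation (vowel nasalisation)

The vowel /ʊ/ surfaces as nasalised [ʊ̃] next to the following nasal /n/ — it has acquired the [+nasal] feature of its neighbour.
The other form shows the same pattern: /ʊ/ → [ʊ̃] before /ŋ/ — each time a vowel is nasalised next to a following nasal.
No change occurs in [rɪvo], [χebɛ] because the vowel at the boundary is adjacent to an oral consonant, not a nasal (/ɪ/ next to /v/; /e/ next to /b/).
Because the conditioning nasal is to the right of the vowel that changes, the process is regressive (anticipatory).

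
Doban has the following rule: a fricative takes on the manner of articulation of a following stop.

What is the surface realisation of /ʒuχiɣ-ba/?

The rule targets /ɣ/ (voiced velar fricative), which sits before the trigger /b/ (stop).
Changing only its manner to stop gives [g] — the voiced velar stop.

[ʒuχigba]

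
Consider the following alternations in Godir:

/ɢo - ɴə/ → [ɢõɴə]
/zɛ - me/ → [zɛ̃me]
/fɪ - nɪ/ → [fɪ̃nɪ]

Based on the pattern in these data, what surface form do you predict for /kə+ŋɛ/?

The data show regressive nasality assimilation (vowel nasalisation): /o/ → [õ] before /ɴ/; /ɛ/ → [ɛ̃] before /m/; /ɪ/ → [ɪ̃] before /n/ — a vowel is nasalised by an immediately following nasal consonant.
The vowel /ə/ is adjacent to the following nasal /ŋ/, so it acquires [+nasal] and surfaces as [ə̃].

[kə̃ŋɛ]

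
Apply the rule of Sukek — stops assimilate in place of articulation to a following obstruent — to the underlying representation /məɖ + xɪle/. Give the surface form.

The rule targets /ɖ/ (voiced retroflex stop), which sits before the trigger /x/ (velar).
The voiced velar stop is [g], so /ɖ/ → [g].

[məgxɪle]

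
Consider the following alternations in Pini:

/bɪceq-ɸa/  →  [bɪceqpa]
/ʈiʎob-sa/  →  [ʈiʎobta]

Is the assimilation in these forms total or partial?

Comparing underlying and surface forms, /ɸ/ → [p] is the alternation; the neighbouring /q/ is constant.
/ɸ/ is a fricative while /q/ is a stop; the output [p] is a stop, matching the trigger — so the feature that spreads is manner.
Place and voice are unchanged, so the assimilation is partial, not total.
The same holds elsewhere in the data: /s/ → [t] after /b/ (fricative → stop, matching a stop) — only manner changes, and always toward the preceding segment.

partial assimilation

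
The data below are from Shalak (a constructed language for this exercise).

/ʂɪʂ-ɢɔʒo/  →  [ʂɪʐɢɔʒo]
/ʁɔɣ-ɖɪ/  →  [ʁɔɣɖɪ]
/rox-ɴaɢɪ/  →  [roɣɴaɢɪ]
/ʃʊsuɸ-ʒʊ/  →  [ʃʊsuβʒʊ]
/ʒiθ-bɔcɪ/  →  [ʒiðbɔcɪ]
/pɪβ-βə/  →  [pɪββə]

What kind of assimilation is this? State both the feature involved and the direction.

Underlying /ʂ/ is realised as [ʐ] next to /ɢ/; /ɢ/ itself does not change.
/ʂ/ is voiceless while /ɢ/ is voiced; the output [ʐ] is voiced, matching the trigger — so the feature that spreads is voicing.
Place and manner are unchanged, so the assimilation is partial, not total.
The same holds elsewhere in the data: /x/ → [ɣ] before /ɴ/ (voiceless → voiced, matching voiced); /ɸ/ → [β] before /ʒ/ (voiceless → voiced, matching voiced); /θ/ → [ð] before /b/ (voiceless → voiced, matching voiced) — only voicing changes, and always toward the following segment.
Nothing changes in [ʁɔɣɖɪ], [pɪββə]: there the adjacent consonants already agree in voicing (/ɣ/ and /ɖ/ are both voiced; /β/ and /β/ are both voiced), so these forms are consistent with the same rule.
The trigger is the following segment, so the direction is regressive (anticipatory).

regressive voicing assimilation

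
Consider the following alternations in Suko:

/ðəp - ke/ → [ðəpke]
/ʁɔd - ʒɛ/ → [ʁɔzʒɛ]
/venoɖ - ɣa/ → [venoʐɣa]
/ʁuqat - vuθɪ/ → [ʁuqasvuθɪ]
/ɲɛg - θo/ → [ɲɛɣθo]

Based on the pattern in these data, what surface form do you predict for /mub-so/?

[muβso]

The data show regressive manner assimilation: /d/ → [z] before /ʒ/; /ɖ/ → [ʐ] before /ɣ/; /t/ → [s] before /v/; /g/ → [ɣ] before /θ/. In each pair only manner changes, matching the following consonant, while place and voice stay constant.
No alternation appears in [ðəpke]: there the adjacent consonants already agree in manner (/p/ and /k/ are both stops), so this form is consistent with the same rule.
/b/ is a voiced bilabial stop. The following trigger /s/ is a fricative, so /b/ must become a fricative as well.
The voiced bilabial fricative is [β], so /b/ → [β].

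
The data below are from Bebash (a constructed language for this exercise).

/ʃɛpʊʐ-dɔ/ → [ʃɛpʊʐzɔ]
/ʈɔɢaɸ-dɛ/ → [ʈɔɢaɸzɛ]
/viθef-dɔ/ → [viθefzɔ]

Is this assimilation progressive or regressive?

progressive

The segment that alternates is /d/, which surfaces as [z] when adjacent to /ʐ/.
The change stop → fricative matches the manner of the preceding /ʐ/, identifying this as manner assimilation.
The same holds elsewhere in the data: /d/ → [z] after /ɸ/ (stop → fricative, matching a fricative); /d/ → [z] after /f/ (stop → fricative, matching a fricative) — only manner changes, and always toward the preceding segment.
Since the segment that changes follows the conditioning segment, the assimilation is progressive.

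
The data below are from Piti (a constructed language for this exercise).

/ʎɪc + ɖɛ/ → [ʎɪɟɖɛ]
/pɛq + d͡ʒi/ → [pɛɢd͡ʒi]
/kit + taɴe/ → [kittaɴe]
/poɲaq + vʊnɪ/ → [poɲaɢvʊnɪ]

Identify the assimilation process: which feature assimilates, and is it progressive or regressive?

Underlying /c/ is realised as [ɟ] next to /ɖ/; /ɖ/ itself does not change.
The change voiceless → voiced matches the voicing of the following /ɖ/, identifying this as voicing assimilation.
Place and manner are unchanged, so the assimilation is partial, not total.
The same holds elsewhere in the data: /q/ → [ɢ] before /d͡ʒ/ (voiceless → voiced, matching voiced); /q/ → [ɢ] before /v/ (voiceless → voiced, matching voiced) — only voicing changes, and always toward the following segment.
No alternation appears in [kittaɴe]: there the adjacent consonants already agree in voicing (/t/ and /t/ are both voiceless), so this form is consistent with the same rule.
The trigger is the following segment, so the direction is regressive (anticipatory).

regressive voicing assimilation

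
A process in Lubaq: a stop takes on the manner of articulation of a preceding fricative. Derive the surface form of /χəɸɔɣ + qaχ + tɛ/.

[χəɸɔɣχaχsɛ]

/q/ is a voiceless uvular stop. The preceding trigger /ɣ/ is a fricative, so /q/ must become a fricative as well.
Changing only its manner to fricative gives [χ] — the voiceless uvular fricative.
The same rule applies at the second boundary: /t/ → [s] next to /χ/.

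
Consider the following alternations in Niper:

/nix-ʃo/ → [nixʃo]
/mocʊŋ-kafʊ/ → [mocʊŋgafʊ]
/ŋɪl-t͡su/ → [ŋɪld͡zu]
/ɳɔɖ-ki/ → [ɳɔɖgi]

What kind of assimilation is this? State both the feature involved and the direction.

progressive voicing assimilation

The segment that alternates is /k/, which surfaces as [g] when adjacent to /ŋ/.
/k/ is voiceless while /ŋ/ is voiced; the output [g] is voiced, matching the trigger — so the feature that spreads is voicing.
Place and manner are unchanged, so the assimilation is partial, not total.
The other alternating forms pattern the same way: /t͡s/ → [d͡z] after /l/ (voiceless → voiced, matching voiced); /k/ → [g] after /ɖ/ (voiceless → voiced, matching voiced) — only voicing changes, and always toward the preceding segment.
Nothing changes in [nixʃo]: there the adjacent consonants already agree in voicing (/ʃ/ and /x/ are both voiceless), so this form is consistent with the same rule.
The trigger is the preceding segment, so the direction is progressive (perseverative).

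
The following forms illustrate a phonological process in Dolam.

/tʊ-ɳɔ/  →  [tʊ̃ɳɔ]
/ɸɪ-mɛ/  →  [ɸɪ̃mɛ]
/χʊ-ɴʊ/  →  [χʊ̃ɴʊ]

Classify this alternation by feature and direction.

The vowel /ʊ/ surfaces as nasalised [ʊ̃] next to the following nasal /ɳ/ — it has acquired the [+nasal] feature of its neighbour.
Likewise in the remaining data: /ɪ/ → [ɪ̃] before /m/; /ʊ/ → [ʊ̃] before /ɴ/ — each time a vowel is nasalised next to a following nasal.
Because the conditioning nasal is to the right of the vowel that changes, the process is regressive (anticipatory).

regressive nasality assimilation (vowel nasalisation)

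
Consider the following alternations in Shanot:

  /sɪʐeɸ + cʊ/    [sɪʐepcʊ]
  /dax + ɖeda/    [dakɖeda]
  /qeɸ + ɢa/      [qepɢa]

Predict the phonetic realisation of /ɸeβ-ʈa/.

[ɸebʈa]

The data show regressive manner assimilation: /ɸ/ → [p] before /c/; /x/ → [k] before /ɖ/; /ɸ/ → [p] before /ɢ/. In each pair only manner changes, matching the following consonant, while place and voice stay constant.
/β/ is a voiced bilabial fricative. The following trigger /ʈ/ is a stop, so /β/ must become a stop as well.
The voiced bilabial stop is [b], so /β/ → [b].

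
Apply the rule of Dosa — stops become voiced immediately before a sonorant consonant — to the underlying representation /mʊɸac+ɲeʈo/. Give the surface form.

[mʊɸaɟɲeʈo]

/c/ is a voiceless palatal stop. The following trigger /ɲ/ is voiced, so /c/ must become voiced as well.
The voiced palatal stop is [ɟ], so /c/ → [ɟ].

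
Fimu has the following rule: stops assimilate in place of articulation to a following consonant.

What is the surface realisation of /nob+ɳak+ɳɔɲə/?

[noɖɳaʈɳɔɲə]

/b/ is a voiced bilabial stop. The following trigger /ɳ/ is retroflex, so /b/ must become retroflex as well.
Changing only its place to retroflex gives [ɖ] — the voiced retroflex stop.
At the second juncture, /k/ likewise becomes [ʈ] adjacent to /ɳ/.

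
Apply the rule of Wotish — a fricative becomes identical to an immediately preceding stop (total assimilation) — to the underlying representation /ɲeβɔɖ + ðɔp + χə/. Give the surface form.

/ð/ is the segment targeted by the rule; it sits immediately after /ɖ/, so it assimilates completely and surfaces as [ɖ].
At the second juncture, /χ/ likewise becomes [p] adjacent to /p/.

[ɲeβɔɖɖɔppə]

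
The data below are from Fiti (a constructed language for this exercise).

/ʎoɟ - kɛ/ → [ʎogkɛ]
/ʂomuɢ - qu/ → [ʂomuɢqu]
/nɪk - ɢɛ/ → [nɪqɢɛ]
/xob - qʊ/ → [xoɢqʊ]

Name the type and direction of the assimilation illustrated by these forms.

Comparing underlying and surface forms, /ɟ/ → [g] is the alternation; the neighbouring /k/ is constant.
/ɟ/ is palatal while /k/ is velar; the output [g] is velar, matching the trigger — so the feature that spreads is place.
Manner and voice are unchanged, so the assimilation is partial, not total.
Checking the remaining alternations: /k/ → [q] before /ɢ/ (velar → uvular, matching uvular); /b/ → [ɢ] before /q/ (bilabial → uvular, matching uvular) — only place changes, and always toward the following segment.
No alternation appears in [ʂomuɢqu]: there the adjacent consonants already agree in place (/ɢ/ and /q/ are both uvular), so this form is consistent with the same rule.
Since the segment that changes precedes the conditioning segment, the assimilation is regressive.

regressive place assimilation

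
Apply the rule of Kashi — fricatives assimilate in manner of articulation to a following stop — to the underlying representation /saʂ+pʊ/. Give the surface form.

/ʂ/ is a voiceless retroflex fricative. The following trigger /p/ is a stop, so /ʂ/ must become a stop as well.
A voiceless retroflex stop is [ʈ], so the surface segment is [ʈ].

[saʈpʊ]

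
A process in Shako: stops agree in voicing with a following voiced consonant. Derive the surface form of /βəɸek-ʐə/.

[βəɸegʐə]

The rule targets /k/ (voiceless velar stop), which sits before the trigger /ʐ/ (voiced).
Changing only its voicing to voiced gives [g] — the voiced velar stop.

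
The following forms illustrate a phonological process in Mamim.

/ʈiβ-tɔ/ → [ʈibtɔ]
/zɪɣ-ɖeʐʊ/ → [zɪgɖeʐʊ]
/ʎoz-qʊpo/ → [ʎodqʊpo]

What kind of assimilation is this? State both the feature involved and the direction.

Comparing underlying and surface forms, /β/ → [b] is the alternation; the neighbouring /t/ is constant.
The change fricative → stop matches the manner of the following /t/, identifying this as manner assimilation.
Place and voice are unchanged, so the assimilation is partial, not total.
The other alternating forms pattern the same way: /ɣ/ → [g] before /ɖ/ (fricative → stop, matching a stop); /z/ → [d] before /q/ (fricative → stop, matching a stop) — only manner changes, and always toward the following segment.
The trigger is the following segment, so the direction is regressive (anticipatory).

regressive manner assimilation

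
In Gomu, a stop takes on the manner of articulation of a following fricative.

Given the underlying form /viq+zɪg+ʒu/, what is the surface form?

/q/ is a voiceless uvular stop. The following trigger /z/ is a fricative, so /q/ must become a fricative as well.
The voiceless uvular fricative is [χ], so /q/ → [χ].
At the second juncture, /g/ likewise becomes [ɣ] adjacent to /ʒ/.

[viχzɪɣʒu]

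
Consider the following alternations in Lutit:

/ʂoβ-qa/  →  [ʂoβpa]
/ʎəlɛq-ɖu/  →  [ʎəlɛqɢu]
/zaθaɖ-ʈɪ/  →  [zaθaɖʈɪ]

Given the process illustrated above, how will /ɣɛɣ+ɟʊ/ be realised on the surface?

[ɣɛɣgʊ]

The data show progressive place assimilation: /q/ → [p] after /β/; /ɖ/ → [ɢ] after /q/. In each pair only place changes, matching the preceding consonant, while manner and voice stay constant.
Nothing changes in [zaθaɖʈɪ]: there the adjacent consonants already agree in place (/ʈ/ and /ɖ/ are both retroflex), so this form is consistent with the same rule.
/ɟ/ is a voiced palatal stop. The preceding trigger /ɣ/ is velar, so /ɟ/ must become velar as well.
The voiced velar stop is [g], so /ɟ/ → [g].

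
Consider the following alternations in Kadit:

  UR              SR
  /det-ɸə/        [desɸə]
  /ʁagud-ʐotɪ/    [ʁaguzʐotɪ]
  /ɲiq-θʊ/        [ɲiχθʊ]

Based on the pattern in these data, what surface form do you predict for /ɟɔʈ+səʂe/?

[ɟɔʂsəʂe]

The data show regressive manner assimilation: /t/ → [s] before /ɸ/; /d/ → [z] before /ʐ/; /q/ → [χ] before /θ/. In each pair only manner changes, matching the following consonant, while place and voice stay constant.
The rule targets /ʈ/ (voiceless retroflex stop), which sits before the trigger /s/ (fricative).
The voiceless retroflex fricative is [ʂ], so /ʈ/ → [ʂ].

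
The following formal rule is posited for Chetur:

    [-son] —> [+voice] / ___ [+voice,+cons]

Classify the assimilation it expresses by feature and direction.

regressive voicing assimilation

The target ([-son], obstruents) acquires [+voice] next to a voiced consonant ([+voice,+cons]) — it takes on the voicing of its neighbour, so the feature that spreads is voicing.
The conditioning segment sits to the right of the focus bar, meaning the trigger follows the segment that changes — regressive assimilation.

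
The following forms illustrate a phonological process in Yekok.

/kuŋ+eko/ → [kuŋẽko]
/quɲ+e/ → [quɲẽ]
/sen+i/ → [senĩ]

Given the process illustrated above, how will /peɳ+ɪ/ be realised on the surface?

[peɳɪ̃]

The data show progressive nasality assimilation (vowel nasalisation): /e/ → [ẽ] after /ŋ/; /e/ → [ẽ] after /ɲ/; /i/ → [ĩ] after /n/ — a vowel is nasalised by an immediately preceding nasal consonant.
/ɪ/ sits next to the nasal /ɳ/ and is therefore nasalised to [ɪ̃].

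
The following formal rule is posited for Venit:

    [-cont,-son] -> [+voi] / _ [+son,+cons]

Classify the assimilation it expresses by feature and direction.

regressive voicing assimilation

The structural change is [+voi], and the conditioning segment [+son,+cons] (a sonorant consonant) is itself voiced, so the target comes to share the voicing of its neighbour — voicing assimilation.
Since the environment is written after the underscore, the trigger follows the target; the direction is regressive.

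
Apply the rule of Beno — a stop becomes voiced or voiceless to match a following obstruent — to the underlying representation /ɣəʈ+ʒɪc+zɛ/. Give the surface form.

/ʈ/ is a voiceless retroflex stop. The following trigger /ʒ/ is voiced, so /ʈ/ must become voiced as well.
A voiced retroflex stop is [ɖ], so the surface segment is [ɖ].
At the second juncture, /c/ likewise becomes [ɟ] adjacent to /z/.

[ɣəɖʒɪɟzɛ]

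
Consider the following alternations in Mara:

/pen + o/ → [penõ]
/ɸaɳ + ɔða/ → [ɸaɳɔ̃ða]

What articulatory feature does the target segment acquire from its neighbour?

nasality

The vowel /o/ surfaces as nasalised [õ] next to the preceding nasal /n/ — it has acquired the [+nasal] feature of its neighbour.
Likewise in the remaining data: /ɔ/ → [ɔ̃] after /ɳ/ — each time a vowel is nasalised next to a preceding nasal.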